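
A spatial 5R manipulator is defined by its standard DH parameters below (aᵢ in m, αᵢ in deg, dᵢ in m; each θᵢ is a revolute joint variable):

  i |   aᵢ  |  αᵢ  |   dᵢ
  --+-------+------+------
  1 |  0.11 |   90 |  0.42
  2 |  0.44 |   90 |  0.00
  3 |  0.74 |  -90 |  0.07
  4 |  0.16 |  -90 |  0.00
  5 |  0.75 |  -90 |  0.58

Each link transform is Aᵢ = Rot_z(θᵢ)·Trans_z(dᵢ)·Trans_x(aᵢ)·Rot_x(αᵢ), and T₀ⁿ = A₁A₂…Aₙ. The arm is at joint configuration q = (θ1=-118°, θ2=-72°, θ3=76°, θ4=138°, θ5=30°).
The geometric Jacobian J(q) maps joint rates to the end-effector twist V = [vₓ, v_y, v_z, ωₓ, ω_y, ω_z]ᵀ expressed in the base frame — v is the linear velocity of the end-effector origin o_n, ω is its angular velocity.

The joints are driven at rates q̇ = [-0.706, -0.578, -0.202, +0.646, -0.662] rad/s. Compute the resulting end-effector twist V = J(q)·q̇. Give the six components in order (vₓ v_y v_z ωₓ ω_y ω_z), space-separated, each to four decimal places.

0.3143 0.7222 0.2183 -0.2416 -0.4372 0.0027

o_n = [0.1164, -0.4904, -0.2745]
J₁: ẑ×o_n = [0.4904, 0.1164, -0.0000], ω = ẑ
J2: z=[-0.8829, 0.4695, 0.0000] o=[-0.0516, -0.0971, 0.4200] → [-0.3261, -0.6132, 0.2684, -0.8829, 0.4695, 0.0000]
J3: z=[0.4465, 0.8397, -0.3090] o=[-0.1155, -0.2172, 0.0015] → [-0.3162, 0.0516, -0.3167, 0.4465, 0.8397, -0.3090]
J4: z=[-0.0728, 0.3783, 0.9228] o=[-0.7442, 0.1298, -0.1904] → [0.5406, 0.7880, -0.2804, -0.0728, 0.3783, 0.9228]
J5: z=[0.9286, 0.3634, -0.0757] o=[-0.6859, -0.0064, -0.1299] → [-0.0892, 0.0735, -0.7410, 0.9286, 0.3634, -0.0757]
V = J·q̇ = [0.3143, 0.7222, 0.2183, -0.2416, -0.4372, 0.0027]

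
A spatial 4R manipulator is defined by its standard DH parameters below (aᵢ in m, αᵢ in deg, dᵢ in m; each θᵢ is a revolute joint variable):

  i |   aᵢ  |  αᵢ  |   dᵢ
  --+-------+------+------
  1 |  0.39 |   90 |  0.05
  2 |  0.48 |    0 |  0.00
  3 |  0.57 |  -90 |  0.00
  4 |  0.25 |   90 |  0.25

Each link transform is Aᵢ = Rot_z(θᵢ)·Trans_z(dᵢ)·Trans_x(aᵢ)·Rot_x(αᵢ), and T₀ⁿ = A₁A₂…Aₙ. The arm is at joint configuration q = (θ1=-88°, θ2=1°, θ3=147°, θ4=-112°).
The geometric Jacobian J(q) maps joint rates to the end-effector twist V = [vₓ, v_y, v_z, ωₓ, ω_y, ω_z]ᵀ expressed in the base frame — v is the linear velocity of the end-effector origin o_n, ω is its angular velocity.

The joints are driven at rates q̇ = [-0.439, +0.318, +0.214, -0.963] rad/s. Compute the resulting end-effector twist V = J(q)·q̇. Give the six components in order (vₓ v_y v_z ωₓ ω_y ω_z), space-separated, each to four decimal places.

-0.0540 -0.0653 -0.2511 -0.5139 -0.5286 0.3777

o_n = [-0.2200, -0.3414, 0.0988]
J₁: ẑ×o_n = [0.3414, -0.2200, 0.0000], ω = ẑ
J2: z=[-0.9994, -0.0349, 0.0000] o=[0.0136, -0.3898, 0.0500] → [-0.0017, 0.0488, -0.0565, -0.9994, -0.0349, 0.0000]
J3: z=[-0.9994, -0.0349, 0.0000] o=[0.0304, -0.8694, 0.0584] → [-0.0014, 0.0404, -0.5364, -0.9994, -0.0349, 0.0000]
J4: z=[-0.0185, 0.5296, -0.8480] o=[0.0135, -0.3863, 0.3604] → [-0.1005, 0.1932, 0.1228, -0.0185, 0.5296, -0.8480]
V = J·q̇ = [-0.0540, -0.0653, -0.2511, -0.5139, -0.5286, 0.3777]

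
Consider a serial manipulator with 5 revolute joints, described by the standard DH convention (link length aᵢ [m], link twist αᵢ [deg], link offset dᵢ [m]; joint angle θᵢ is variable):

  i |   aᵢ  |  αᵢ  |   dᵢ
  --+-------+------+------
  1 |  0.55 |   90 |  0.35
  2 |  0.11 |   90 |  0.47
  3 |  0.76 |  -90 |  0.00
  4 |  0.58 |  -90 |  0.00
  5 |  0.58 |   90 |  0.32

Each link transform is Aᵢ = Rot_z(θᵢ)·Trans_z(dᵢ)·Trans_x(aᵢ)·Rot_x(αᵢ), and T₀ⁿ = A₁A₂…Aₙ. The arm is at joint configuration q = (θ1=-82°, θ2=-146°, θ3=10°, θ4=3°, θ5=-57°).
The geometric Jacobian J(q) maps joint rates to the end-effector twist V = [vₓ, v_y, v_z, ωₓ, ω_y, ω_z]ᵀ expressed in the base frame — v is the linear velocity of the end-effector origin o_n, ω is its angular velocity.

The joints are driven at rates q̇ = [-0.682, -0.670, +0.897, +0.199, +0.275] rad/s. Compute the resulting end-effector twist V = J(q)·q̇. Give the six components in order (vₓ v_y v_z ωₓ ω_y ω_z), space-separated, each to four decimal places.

-1.0222 0.9180 0.9633 0.4291 0.3710 -0.1388

o_n = [-1.3054, 0.4260, -0.8701]
J₁: ẑ×o_n = [-0.4260, -1.3054, 0.0000], ω = ẑ
J2: z=[-0.9903, -0.1392, 0.0000] o=[0.0765, -0.5446, 0.3500] → [0.1698, -1.2082, -1.1535, -0.9903, -0.1392, 0.0000]
J3: z=[-0.0778, 0.5538, 0.8290] o=[-0.4016, -0.5198, 0.2885] → [-1.4256, -0.8395, 0.4269, -0.0778, 0.5538, 0.8290]
J4: z=[-0.9552, -0.2796, 0.0971] o=[-0.6186, 0.0763, -0.1300] → [0.1730, -0.7736, -0.5260, -0.9552, -0.2796, 0.0971]
J5: z=[0.0927, -0.5940, -0.7991] o=[-0.7817, 0.5138, -0.4742] → [0.1650, 0.4552, -0.3193, 0.0927, -0.5940, -0.7991]
V = J·q̇ = [-1.0222, 0.9180, 0.9633, 0.4291, 0.3710, -0.1388]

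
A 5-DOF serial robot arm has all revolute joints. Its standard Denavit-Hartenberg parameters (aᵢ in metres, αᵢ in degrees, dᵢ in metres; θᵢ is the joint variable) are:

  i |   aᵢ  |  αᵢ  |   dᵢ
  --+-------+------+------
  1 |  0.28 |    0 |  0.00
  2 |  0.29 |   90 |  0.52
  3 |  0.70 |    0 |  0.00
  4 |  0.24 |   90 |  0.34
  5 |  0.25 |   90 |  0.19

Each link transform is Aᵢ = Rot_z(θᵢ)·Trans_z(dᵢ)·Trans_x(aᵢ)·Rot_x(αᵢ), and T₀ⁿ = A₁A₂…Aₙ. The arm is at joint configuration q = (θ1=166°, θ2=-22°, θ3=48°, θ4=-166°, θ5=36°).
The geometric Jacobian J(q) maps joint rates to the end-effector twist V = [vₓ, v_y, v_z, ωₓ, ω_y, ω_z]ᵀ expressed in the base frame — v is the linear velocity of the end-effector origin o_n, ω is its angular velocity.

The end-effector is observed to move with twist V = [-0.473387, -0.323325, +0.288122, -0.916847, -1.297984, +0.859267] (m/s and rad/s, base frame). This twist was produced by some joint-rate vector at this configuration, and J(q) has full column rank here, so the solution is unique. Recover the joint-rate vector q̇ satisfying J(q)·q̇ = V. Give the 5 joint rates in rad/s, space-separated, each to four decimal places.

o_n = [-0.2953, 0.6868, 0.7389]
J₁: ẑ×o_n = [-0.6868, -0.2953, 0.0000], ω = ẑ
J2: z=[0.0000, 0.0000, 1.0000] o=[-0.2717, 0.0677, 0.0000] → [-0.6191, -0.0236, 0.0000, 0.0000, 0.0000, 1.0000]
J3: z=[0.5878, 0.8090, 0.0000] o=[-0.5063, 0.2382, 0.5200] → [0.1771, -0.1287, 0.0930, 0.5878, 0.8090, 0.0000]
J4: z=[0.5878, 0.8090, 0.0000] o=[-0.8852, 0.5135, 1.0402] → [-0.2437, 0.1771, -0.3754, 0.5878, 0.8090, 0.0000]
J5: z=[0.7143, -0.5190, 0.4695] o=[-0.5942, 0.7223, 0.8283] → [0.0631, 0.2042, 0.1297, 0.7143, -0.5190, 0.4695]
q̇ = J⁺·V = [0.8470, 0.0010, -0.6650, -0.9240, 0.0240]

0.8470 0.0010 -0.6650 -0.9240 0.0240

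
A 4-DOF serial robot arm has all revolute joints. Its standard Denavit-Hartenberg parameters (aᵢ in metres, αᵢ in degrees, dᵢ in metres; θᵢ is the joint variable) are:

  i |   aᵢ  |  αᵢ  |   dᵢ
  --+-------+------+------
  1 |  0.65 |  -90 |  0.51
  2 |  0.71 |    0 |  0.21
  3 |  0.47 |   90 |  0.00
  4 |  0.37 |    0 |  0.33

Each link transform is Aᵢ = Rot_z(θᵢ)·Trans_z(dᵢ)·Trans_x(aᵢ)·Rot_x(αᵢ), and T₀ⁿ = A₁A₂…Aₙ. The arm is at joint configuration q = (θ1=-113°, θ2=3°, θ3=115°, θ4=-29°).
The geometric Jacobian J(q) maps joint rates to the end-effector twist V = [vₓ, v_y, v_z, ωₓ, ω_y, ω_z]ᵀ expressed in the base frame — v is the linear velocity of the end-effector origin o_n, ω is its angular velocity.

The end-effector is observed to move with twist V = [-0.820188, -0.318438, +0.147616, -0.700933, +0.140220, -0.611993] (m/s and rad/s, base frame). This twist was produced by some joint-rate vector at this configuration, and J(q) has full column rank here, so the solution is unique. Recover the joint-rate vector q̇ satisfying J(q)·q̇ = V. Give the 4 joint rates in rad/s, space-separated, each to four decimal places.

o_n = [-0.4711, -1.1882, -0.3828]
J₁: ẑ×o_n = [1.1882, -0.4711, 0.0000], ω = ẑ
J2: z=[0.9205, -0.3907, 0.0000] o=[-0.2540, -0.5983, 0.5100] → [0.3488, 0.8218, -0.6278, 0.9205, -0.3907, 0.0000]
J3: z=[0.9205, -0.3907, 0.0000] o=[-0.3377, -1.3330, 0.4728] → [0.3343, 0.7876, 0.0812, 0.9205, -0.3907, 0.0000]
J4: z=[-0.3450, -0.8128, -0.4695] o=[-0.2515, -1.1299, 0.0579] → [0.3308, -0.0489, -0.1584, -0.3450, -0.8128, -0.4695]
q̇ = J⁺·V = [-0.5350, -0.3250, -0.3750, 0.1640]

-0.5350 -0.3250 -0.3750 0.1640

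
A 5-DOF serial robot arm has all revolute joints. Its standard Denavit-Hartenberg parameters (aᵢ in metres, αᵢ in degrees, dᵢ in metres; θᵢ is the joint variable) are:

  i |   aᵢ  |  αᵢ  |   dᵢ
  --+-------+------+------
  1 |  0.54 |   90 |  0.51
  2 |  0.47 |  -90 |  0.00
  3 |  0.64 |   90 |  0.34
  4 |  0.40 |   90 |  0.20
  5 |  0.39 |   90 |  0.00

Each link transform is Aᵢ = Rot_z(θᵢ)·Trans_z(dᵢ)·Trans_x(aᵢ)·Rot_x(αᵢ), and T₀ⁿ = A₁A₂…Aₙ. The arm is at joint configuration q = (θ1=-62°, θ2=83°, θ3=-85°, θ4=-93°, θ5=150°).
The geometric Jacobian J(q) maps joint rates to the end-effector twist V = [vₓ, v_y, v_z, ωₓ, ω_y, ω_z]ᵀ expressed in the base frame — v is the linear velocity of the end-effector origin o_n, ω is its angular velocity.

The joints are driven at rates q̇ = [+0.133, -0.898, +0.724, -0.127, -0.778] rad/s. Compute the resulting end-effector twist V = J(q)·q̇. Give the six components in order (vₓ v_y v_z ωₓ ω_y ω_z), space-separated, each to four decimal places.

0.0049 -0.4662 0.4342 -0.1880 0.6413 0.4091

o_n = [-0.4589, -0.5615, 0.6749]
J₁: ẑ×o_n = [0.5615, -0.4589, 0.0000], ω = ẑ
J2: z=[-0.8829, -0.4695, 0.0000] o=[0.2535, -0.4768, 0.5100] → [-0.0774, 0.1456, -0.2597, -0.8829, -0.4695, 0.0000]
J3: z=[-0.4660, 0.8764, 0.1219] o=[0.2804, -0.5274, 0.9765] → [-0.2602, -0.2306, 0.6638, -0.4660, 0.8764, 0.1219]
J4: z=[-0.1340, 0.0663, -0.9888] o=[-0.4378, -0.5347, 1.0733] → [-0.0529, -0.0325, 0.0050, -0.1340, 0.0663, -0.9888]
J5: z=[0.8490, 0.5223, -0.0800] o=[-0.2601, -0.8615, 0.8251] → [-0.0544, 0.1434, 0.3586, 0.8490, 0.5223, -0.0800]
V = J·q̇ = [0.0049, -0.4662, 0.4342, -0.1880, 0.6413, 0.4091]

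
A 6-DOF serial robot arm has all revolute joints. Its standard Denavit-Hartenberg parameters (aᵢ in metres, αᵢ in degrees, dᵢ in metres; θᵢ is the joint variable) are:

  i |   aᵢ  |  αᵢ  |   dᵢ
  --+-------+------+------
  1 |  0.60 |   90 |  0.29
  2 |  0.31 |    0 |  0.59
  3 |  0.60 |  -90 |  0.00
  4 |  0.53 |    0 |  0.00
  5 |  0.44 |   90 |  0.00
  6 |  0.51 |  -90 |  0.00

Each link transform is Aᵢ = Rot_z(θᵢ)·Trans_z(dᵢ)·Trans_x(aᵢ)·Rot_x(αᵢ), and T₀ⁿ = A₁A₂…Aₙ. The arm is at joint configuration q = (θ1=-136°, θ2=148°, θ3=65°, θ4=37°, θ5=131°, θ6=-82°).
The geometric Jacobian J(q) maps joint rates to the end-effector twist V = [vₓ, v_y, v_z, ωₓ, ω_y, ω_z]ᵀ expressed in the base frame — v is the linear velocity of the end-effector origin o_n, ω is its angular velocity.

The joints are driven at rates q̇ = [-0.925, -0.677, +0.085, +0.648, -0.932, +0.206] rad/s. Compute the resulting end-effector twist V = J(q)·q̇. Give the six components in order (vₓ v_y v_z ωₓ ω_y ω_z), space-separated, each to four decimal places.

0.3435 -0.7618 0.7400 0.6883 -0.4384 -0.7101

o_n = [0.1567, 0.3804, 0.5927]
J₁: ẑ×o_n = [-0.3804, 0.1567, 0.0000], ω = ẑ
J2: z=[-0.6947, 0.7193, 0.0000] o=[-0.4316, -0.4168, 0.2900] → [0.2178, 0.2103, -0.9770, -0.6947, 0.7193, 0.0000]
J3: z=[-0.6947, 0.7193, 0.0000] o=[-0.6523, 0.1902, 0.4543] → [0.0996, 0.0962, -0.7141, -0.6947, 0.7193, 0.0000]
J4: z=[-0.3918, -0.3783, -0.8387] o=[-0.2904, 0.5398, 0.1275] → [-0.3097, -0.1927, 0.2316, -0.3918, -0.3783, -0.8387]
J5: z=[-0.3918, -0.3783, -0.8387] o=[0.1866, 0.5569, -0.1030] → [-0.4113, 0.2976, 0.0579, -0.3918, -0.3783, -0.8387]
J6: z=[0.8049, -0.5825, -0.1132] o=[-0.0095, 0.2404, 0.1314] → [-0.2529, -0.3902, 0.2095, 0.8049, -0.5825, -0.1132]
V = J·q̇ = [0.3435, -0.7618, 0.7400, 0.6883, -0.4384, -0.7101]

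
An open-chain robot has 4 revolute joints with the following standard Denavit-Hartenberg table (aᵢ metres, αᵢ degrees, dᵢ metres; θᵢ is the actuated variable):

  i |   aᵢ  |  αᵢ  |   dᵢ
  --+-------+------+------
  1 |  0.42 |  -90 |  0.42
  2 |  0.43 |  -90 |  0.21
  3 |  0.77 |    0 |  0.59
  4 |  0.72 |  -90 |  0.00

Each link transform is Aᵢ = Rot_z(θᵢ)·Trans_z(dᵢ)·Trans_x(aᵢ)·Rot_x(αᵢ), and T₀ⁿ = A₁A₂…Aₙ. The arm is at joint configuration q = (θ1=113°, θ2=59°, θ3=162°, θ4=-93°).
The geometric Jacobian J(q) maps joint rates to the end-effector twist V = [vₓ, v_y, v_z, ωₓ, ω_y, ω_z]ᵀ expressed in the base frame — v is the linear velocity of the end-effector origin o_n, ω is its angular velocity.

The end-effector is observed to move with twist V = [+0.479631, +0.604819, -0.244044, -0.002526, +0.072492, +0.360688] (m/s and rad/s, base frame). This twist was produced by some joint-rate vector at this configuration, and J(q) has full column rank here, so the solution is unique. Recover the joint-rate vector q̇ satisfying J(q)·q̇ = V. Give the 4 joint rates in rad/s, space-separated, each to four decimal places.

o_n = [0.6869, 0.1736, 0.1541]
J₁: ẑ×o_n = [-0.1736, 0.6869, 0.0000], ω = ẑ
J2: z=[-0.9205, -0.3907, 0.0000] o=[-0.1641, 0.3866, 0.4200] → [0.1039, -0.2448, 0.5285, -0.9205, -0.3907, 0.0000]
J3: z=[0.3349, -0.7890, -0.5150] o=[-0.4439, 0.5084, 0.0514] → [-0.2534, -0.6168, 0.7801, 0.3349, -0.7890, -0.5150]
J4: z=[0.3349, -0.7890, -0.5150] o=[0.1201, -0.2113, 0.3753] → [0.3728, -0.2179, 0.5762, 0.3349, -0.7890, -0.5150]
q̇ = J⁺·V = [0.3200, -0.0260, -0.9060, 0.8270]

0.3200 -0.0260 -0.9060 0.8270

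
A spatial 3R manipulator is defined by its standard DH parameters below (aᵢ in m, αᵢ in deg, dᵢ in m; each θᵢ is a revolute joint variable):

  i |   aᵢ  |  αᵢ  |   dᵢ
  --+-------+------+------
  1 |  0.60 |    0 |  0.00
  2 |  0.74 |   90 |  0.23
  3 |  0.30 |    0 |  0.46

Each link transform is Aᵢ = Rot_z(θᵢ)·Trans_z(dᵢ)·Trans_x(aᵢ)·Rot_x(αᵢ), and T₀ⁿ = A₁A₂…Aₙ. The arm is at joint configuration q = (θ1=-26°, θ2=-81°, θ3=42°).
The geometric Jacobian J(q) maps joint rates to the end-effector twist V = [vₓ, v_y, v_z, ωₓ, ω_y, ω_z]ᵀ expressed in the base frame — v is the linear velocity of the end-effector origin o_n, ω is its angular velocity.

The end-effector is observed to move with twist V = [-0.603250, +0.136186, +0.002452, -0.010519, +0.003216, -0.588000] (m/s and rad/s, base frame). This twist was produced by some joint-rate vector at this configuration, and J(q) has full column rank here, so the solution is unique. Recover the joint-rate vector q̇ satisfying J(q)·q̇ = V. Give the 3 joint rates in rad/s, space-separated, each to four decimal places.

-0.5380 -0.0500 0.0110

o_n = [-0.1822, -1.0494, 0.4307]
J₁: ẑ×o_n = [1.0494, -0.1822, 0.0000], ω = ẑ
J2: z=[0.0000, 0.0000, 1.0000] o=[0.5393, -0.2630, 0.0000] → [0.7864, -0.7214, 0.0000, 0.0000, 0.0000, 1.0000]
J3: z=[-0.9563, 0.2924, 0.0000] o=[0.3229, -0.9707, 0.2300] → [0.0587, 0.1920, 0.2229, -0.9563, 0.2924, 0.0000]
q̇ = J⁺·V = [-0.5380, -0.0500, 0.0110]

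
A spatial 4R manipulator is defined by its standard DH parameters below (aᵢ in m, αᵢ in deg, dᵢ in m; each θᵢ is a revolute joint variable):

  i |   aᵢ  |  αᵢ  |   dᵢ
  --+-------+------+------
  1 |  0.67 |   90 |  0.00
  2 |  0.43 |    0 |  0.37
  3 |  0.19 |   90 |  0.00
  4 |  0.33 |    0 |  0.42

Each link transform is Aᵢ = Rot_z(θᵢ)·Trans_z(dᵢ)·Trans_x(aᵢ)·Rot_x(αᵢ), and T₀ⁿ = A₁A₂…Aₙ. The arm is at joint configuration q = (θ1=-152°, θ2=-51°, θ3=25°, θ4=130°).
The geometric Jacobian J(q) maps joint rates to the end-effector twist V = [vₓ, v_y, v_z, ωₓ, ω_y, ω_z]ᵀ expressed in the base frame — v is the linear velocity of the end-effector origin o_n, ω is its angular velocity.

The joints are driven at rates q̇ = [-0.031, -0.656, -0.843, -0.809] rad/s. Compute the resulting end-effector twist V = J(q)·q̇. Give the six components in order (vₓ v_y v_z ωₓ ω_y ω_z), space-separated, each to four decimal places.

o_n = [-0.9428, 0.2041, -0.7020]
J₁: ẑ×o_n = [-0.2041, -0.9428, 0.0000], ω = ẑ
J2: z=[-0.4695, 0.8829, 0.0000] o=[-0.5916, -0.3145, 0.0000] → [-0.6198, -0.3296, 0.0666, -0.4695, 0.8829, 0.0000]
J3: z=[-0.4695, 0.8829, 0.0000] o=[-1.0042, -0.1149, -0.3342] → [-0.3247, -0.1727, -0.2040, -0.4695, 0.8829, 0.0000]
J4: z=[0.3871, 0.2058, -0.8988] o=[-1.1550, -0.1951, -0.4175] → [0.3002, -0.0806, 0.1108, 0.3871, 0.2058, -0.8988]
V = J·q̇ = [0.4438, 0.4562, 0.0386, 0.3906, -1.4900, 0.6961]

0.4438 0.4562 0.0386 0.3906 -1.4900 0.6961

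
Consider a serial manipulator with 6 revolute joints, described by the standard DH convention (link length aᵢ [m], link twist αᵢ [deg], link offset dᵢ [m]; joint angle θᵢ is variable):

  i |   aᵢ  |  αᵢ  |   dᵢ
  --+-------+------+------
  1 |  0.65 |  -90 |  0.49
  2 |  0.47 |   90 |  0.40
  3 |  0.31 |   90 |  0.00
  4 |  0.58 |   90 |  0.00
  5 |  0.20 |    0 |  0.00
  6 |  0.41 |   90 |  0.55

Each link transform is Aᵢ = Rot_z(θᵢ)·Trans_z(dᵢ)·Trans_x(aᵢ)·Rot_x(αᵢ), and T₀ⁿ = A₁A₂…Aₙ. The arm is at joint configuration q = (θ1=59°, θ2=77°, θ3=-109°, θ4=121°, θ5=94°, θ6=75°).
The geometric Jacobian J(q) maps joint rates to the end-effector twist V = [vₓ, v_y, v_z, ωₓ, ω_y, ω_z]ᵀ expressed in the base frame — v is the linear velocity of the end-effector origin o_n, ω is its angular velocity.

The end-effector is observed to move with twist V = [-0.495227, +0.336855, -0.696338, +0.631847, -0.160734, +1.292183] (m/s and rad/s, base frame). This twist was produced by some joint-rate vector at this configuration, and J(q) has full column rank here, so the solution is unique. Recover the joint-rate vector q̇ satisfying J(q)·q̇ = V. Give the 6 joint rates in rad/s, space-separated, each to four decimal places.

o_n = [0.6897, 0.8201, 0.6044]
J₁: ẑ×o_n = [-0.8201, 0.6897, 0.0000], ω = ẑ
J2: z=[-0.8572, 0.5150, 0.0000] o=[0.3348, 0.5572, 0.4900] → [0.0589, 0.0980, -0.4082, -0.8572, 0.5150, 0.0000]
J3: z=[0.5018, 0.8352, 0.2250] o=[0.0464, 0.8538, 0.0320] → [0.4856, -0.1425, -0.5542, 0.5018, 0.8352, 0.2250]
J4: z=[-0.3886, -0.0146, 0.9213] o=[0.2859, 0.6834, 0.1304] → [-0.1329, 0.5562, -0.0472, -0.3886, -0.0146, 0.9213]
J5: z=[0.9208, -0.0411, 0.3878] o=[0.3046, 1.2628, 0.1475] → [0.1529, -0.2714, -0.3918, 0.9208, -0.0411, 0.3878]
J6: z=[0.9208, -0.0411, 0.3878] o=[0.2266, 1.2460, 0.3309] → [0.1539, -0.0723, -0.3731, 0.9208, -0.0411, 0.3878]
q̇ = J⁺·V = [0.6280, 0.8100, -0.6010, 0.1050, 0.9480, 0.8640]

0.6280 0.8100 -0.6010 0.1050 0.9480 0.8640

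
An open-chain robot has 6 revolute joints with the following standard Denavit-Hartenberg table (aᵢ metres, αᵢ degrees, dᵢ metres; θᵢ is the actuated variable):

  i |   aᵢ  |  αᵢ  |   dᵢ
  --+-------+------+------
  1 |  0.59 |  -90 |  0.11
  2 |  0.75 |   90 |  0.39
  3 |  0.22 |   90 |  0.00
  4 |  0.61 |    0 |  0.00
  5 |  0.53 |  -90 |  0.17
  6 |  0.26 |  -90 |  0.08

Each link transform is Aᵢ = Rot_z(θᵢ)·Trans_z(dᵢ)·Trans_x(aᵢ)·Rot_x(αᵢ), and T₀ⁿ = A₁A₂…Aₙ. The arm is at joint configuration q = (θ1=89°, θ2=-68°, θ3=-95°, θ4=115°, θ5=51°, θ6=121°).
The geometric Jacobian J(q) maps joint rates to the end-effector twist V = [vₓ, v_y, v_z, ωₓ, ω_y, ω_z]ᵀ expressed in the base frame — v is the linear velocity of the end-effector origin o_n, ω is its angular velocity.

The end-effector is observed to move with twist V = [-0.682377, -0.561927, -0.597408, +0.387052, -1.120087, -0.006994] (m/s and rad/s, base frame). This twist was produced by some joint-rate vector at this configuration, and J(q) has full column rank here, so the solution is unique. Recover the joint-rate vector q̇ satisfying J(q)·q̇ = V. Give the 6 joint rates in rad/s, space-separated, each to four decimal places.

o_n = [-0.8185, 0.3900, 1.1038]
J₁: ẑ×o_n = [-0.3900, -0.8185, 0.0000], ω = ẑ
J2: z=[-0.9998, 0.0175, 0.0000] o=[0.0103, 0.5899, 0.1100] → [0.0173, 0.9937, 0.2144, -0.9998, 0.0175, 0.0000]
J3: z=[-0.0162, -0.9270, 0.3746] o=[-0.3747, 0.8776, 0.8054] → [-0.0940, -0.1614, -0.4035, -0.0162, -0.9270, 0.3746]
J4: z=[-0.0937, -0.3716, -0.9237] o=[-0.1557, 0.8666, 0.7876] → [-0.5578, 0.6418, -0.2016, -0.0937, -0.3716, -0.9237]
J5: z=[-0.0937, -0.3716, -0.9237] o=[-0.4213, 0.3670, 1.0155] → [-0.0116, 0.3751, -0.1497, -0.0937, -0.3716, -0.9237]
J6: z=[-0.2251, 0.9116, -0.3439] o=[-0.9512, 0.2107, 0.9481] → [0.2036, -0.0106, -0.1614, -0.2251, 0.9116, -0.3439]
q̇ = J⁺·V = [0.6010, -0.4870, 0.7830, 0.6410, 0.3430, -0.0220]

0.6010 -0.4870 0.7830 0.6410 0.3430 -0.0220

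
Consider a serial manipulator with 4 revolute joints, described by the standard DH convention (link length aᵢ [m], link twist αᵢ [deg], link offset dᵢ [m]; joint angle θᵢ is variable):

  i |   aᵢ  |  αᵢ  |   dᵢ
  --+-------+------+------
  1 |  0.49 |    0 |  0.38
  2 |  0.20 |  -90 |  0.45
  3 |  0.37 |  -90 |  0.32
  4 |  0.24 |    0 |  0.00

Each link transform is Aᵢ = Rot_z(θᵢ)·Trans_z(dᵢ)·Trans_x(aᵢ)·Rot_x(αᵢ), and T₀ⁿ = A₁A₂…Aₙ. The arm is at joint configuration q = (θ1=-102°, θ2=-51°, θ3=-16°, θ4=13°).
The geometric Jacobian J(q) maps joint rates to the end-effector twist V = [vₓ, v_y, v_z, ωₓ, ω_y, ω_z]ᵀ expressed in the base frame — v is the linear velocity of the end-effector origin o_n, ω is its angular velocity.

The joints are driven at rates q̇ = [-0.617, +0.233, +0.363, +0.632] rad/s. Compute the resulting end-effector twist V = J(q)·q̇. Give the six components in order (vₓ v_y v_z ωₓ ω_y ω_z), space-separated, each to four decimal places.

o_n = [-0.6765, -1.0706, 0.9964]
J₁: ẑ×o_n = [1.0706, -0.6765, 0.0000], ω = ẑ
J2: z=[0.0000, 0.0000, 1.0000] o=[-0.1019, -0.4793, 0.3800] → [0.5913, -0.5746, 0.0000, 0.0000, 0.0000, 1.0000]
J3: z=[0.4540, -0.8910, 0.0000] o=[-0.2801, -0.5701, 0.8300] → [-0.1483, -0.0756, -0.5805, 0.4540, -0.8910, 0.0000]
J4: z=[-0.2456, -0.1251, -0.9613] o=[-0.4517, -1.0167, 0.9320] → [-0.0599, 0.2319, -0.0149, -0.2456, -0.1251, -0.9613]
V = J·q̇ = [-0.6145, 0.4027, -0.2201, 0.0096, -0.4025, -0.9915]

-0.6145 0.4027 -0.2201 0.0096 -0.4025 -0.9915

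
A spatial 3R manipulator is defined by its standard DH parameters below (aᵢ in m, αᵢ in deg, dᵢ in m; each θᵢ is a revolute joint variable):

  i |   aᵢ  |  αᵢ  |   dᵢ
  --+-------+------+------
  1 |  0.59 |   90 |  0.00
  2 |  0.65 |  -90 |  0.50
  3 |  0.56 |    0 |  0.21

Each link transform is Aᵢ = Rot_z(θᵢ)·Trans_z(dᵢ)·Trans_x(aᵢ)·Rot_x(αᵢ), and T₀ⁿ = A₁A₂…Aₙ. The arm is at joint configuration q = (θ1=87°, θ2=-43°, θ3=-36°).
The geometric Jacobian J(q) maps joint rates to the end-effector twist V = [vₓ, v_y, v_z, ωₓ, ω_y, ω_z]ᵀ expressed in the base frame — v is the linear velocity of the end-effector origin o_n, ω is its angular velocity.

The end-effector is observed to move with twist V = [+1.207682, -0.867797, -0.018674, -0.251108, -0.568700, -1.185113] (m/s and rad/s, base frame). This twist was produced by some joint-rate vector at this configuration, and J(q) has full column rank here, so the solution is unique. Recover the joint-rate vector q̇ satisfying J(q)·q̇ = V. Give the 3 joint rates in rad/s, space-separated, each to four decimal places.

-0.5620 -0.2210 -0.8520

o_n = [0.9086, 1.4944, -0.5987]
J₁: ẑ×o_n = [-1.4944, 0.9086, 0.0000], ω = ẑ
J2: z=[0.9986, -0.0523, 0.0000] o=[0.0309, 0.5892, 0.0000] → [0.0313, 0.5979, 0.9499, 0.9986, -0.0523, 0.0000]
J3: z=[0.0357, 0.6811, 0.7314] o=[0.5551, 1.0378, -0.4433] → [-0.4398, 0.2641, -0.2245, 0.0357, 0.6811, 0.7314]
q̇ = J⁺·V = [-0.5620, -0.2210, -0.8520]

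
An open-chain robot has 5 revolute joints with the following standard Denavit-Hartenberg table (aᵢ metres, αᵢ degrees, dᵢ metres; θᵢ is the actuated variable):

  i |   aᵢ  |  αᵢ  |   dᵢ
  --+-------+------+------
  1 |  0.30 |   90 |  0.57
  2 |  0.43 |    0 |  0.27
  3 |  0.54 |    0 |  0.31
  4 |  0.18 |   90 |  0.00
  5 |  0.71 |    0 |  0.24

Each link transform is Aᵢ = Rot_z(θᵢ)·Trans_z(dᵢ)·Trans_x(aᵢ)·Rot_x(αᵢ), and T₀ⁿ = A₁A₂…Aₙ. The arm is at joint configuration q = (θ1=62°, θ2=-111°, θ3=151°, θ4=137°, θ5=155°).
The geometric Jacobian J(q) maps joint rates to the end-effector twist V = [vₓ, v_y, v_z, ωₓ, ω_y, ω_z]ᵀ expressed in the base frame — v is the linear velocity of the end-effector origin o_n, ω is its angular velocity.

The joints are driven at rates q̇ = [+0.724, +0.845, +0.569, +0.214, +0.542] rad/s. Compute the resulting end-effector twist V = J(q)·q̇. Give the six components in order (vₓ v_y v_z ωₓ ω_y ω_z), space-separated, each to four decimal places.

o_n = [1.2629, 0.5007, 0.7311]
J₁: ẑ×o_n = [-0.5007, 1.2629, 0.0000], ω = ẑ
J2: z=[0.8829, -0.4695, 0.0000] o=[0.1408, 0.2649, 0.5700] → [-0.0756, -0.1422, 0.7350, 0.8829, -0.4695, 0.0000]
J3: z=[0.8829, -0.4695, 0.0000] o=[0.3069, 0.0021, 0.1686] → [-0.2641, -0.4967, 0.8891, 0.8829, -0.4695, 0.0000]
J4: z=[0.8829, -0.4695, 0.0000] o=[0.7748, 0.2218, 0.5157] → [-0.1011, -0.1902, 0.4754, 0.8829, -0.4695, 0.0000]
J5: z=[0.0246, 0.0462, 0.9986] o=[0.6904, 0.0631, 0.5251] → [-0.4275, 0.5667, -0.0157, 0.0246, 0.0462, 0.9986]
V = J·q̇ = [-0.8300, 0.7780, 1.2202, 1.4508, -0.7393, 1.2653]

-0.8300 0.7780 1.2202 1.4508 -0.7393 1.2653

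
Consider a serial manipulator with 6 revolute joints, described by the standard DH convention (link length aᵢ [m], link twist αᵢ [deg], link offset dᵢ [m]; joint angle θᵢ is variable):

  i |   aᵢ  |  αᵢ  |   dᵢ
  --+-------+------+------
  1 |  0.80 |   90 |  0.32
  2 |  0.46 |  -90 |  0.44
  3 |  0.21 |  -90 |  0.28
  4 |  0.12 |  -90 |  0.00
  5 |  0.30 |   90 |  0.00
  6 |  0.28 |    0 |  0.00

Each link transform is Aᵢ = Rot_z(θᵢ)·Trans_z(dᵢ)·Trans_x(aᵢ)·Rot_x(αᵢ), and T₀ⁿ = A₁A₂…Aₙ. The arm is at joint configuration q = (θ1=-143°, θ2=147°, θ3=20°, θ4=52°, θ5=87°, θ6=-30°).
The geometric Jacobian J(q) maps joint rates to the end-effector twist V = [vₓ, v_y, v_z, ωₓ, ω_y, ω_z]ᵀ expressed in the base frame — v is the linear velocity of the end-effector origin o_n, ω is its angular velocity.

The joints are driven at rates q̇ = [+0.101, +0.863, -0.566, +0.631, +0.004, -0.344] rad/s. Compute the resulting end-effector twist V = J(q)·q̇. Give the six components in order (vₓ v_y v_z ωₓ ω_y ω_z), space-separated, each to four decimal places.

-0.1476 0.2447 -0.9039 -0.6219 -0.0174 0.1267

o_n = [-0.3256, 0.7667, 0.6731]
J₁: ẑ×o_n = [-0.7667, -0.3256, 0.0000], ω = ẑ
J2: z=[-0.6018, 0.7986, 0.0000] o=[-0.6389, -0.4815, 0.3200] → [0.2820, 0.2125, -1.0014, -0.6018, 0.7986, 0.0000]
J3: z=[0.4350, 0.3278, -0.8387] o=[-0.5956, 0.1021, 0.5705] → [0.5910, -0.2711, 0.2006, 0.4350, 0.3278, -0.8387]
J4: z=[0.3364, -0.9231, -0.1863] o=[-0.2984, 0.2361, 0.4432] → [-0.1134, -0.0723, 0.1534, 0.3364, -0.9231, -0.1863]
J5: z=[-0.9260, -0.3603, 0.1130] o=[-0.2778, 0.2200, 0.5603] → [-0.1024, 0.0990, -0.5234, -0.9260, -0.3603, 0.1130]
J6: z=[0.1888, -0.1826, 0.9649] o=[-0.3759, 0.4944, 0.6314] → [-0.2703, 0.0407, 0.0606, 0.1888, -0.1826, 0.9649]
V = J·q̇ = [-0.1476, 0.2447, -0.9039, -0.6219, -0.0174, 0.1267]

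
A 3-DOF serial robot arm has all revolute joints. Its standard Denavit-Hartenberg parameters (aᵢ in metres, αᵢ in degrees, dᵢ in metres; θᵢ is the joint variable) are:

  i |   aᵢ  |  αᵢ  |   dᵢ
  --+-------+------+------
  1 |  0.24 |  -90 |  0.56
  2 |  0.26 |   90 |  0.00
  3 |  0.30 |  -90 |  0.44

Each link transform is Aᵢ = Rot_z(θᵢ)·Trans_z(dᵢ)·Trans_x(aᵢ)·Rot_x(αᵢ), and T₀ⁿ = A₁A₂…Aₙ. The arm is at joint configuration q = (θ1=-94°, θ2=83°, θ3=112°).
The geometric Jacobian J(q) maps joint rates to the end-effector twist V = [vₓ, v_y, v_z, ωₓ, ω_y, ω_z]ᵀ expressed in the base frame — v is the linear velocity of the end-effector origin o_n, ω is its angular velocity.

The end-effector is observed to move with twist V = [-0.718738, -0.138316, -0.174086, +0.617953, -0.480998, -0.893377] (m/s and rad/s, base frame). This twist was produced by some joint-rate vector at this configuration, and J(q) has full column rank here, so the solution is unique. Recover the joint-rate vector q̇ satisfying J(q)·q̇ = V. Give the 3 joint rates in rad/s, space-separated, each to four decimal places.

-0.9470 0.6500 0.4400

o_n = [0.2290, -0.7124, 0.4671]
J₁: ẑ×o_n = [0.7124, 0.2290, -0.0000], ω = ẑ
J2: z=[0.9976, -0.0698, 0.0000] o=[-0.0167, -0.2394, 0.5600] → [0.0065, 0.0927, -0.4547, 0.9976, -0.0698, 0.0000]
J3: z=[-0.0692, -0.9901, 0.1219] o=[-0.0190, -0.2710, 0.3019] → [-0.1097, 0.0417, 0.2761, -0.0692, -0.9901, 0.1219]
q̇ = J⁺·V = [-0.9470, 0.6500, 0.4400]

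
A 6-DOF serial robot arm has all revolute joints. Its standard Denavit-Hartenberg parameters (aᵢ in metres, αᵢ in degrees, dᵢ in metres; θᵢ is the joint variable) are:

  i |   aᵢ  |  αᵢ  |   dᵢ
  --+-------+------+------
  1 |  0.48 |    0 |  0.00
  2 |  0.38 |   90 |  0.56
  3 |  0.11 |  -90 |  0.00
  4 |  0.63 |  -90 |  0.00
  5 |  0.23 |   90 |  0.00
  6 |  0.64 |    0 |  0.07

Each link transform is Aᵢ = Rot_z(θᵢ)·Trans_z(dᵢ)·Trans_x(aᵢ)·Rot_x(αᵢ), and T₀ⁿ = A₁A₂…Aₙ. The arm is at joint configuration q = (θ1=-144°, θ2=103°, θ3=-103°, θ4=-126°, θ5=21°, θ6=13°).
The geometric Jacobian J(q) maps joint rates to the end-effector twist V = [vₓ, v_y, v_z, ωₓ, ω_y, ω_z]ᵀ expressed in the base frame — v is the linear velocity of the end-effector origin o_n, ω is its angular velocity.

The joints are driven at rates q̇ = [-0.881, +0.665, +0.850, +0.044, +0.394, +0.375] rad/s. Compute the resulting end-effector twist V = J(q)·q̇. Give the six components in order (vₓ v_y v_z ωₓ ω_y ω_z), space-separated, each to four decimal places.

o_n = [-0.9982, -1.4206, 1.2250]
J₁: ẑ×o_n = [1.4206, -0.9982, 0.0000], ω = ẑ
J2: z=[0.0000, 0.0000, 1.0000] o=[-0.3883, -0.2821, 0.0000] → [1.1385, -0.6098, 0.0000, 0.0000, 0.0000, 1.0000]
J3: z=[-0.6561, -0.7547, 0.0000] o=[-0.1015, -0.5314, 0.5600] → [-0.5019, 0.4363, -0.0933, -0.6561, -0.7547, 0.0000]
J4: z=[0.7354, -0.6392, -0.2250] o=[-0.1202, -0.5152, 0.4528] → [-0.6973, -0.3704, -1.2270, 0.7354, -0.6392, -0.2250]
J5: z=[-0.5230, -0.3242, -0.7883] o=[-0.3917, -0.9545, 0.8136] → [-0.5008, 0.6932, 0.0471, -0.5230, -0.3242, -0.7883]
J6: z=[0.5321, -0.8467, -0.0048] o=[-0.5449, -1.0516, 0.9552] → [-0.2303, -0.1414, -0.5802, 0.5321, -0.8467, -0.0048]
V = J·q̇ = [-1.2354, 1.0485, -0.3323, -0.5318, -1.1149, -0.5383]

-1.2354 1.0485 -0.3323 -0.5318 -1.1149 -0.5383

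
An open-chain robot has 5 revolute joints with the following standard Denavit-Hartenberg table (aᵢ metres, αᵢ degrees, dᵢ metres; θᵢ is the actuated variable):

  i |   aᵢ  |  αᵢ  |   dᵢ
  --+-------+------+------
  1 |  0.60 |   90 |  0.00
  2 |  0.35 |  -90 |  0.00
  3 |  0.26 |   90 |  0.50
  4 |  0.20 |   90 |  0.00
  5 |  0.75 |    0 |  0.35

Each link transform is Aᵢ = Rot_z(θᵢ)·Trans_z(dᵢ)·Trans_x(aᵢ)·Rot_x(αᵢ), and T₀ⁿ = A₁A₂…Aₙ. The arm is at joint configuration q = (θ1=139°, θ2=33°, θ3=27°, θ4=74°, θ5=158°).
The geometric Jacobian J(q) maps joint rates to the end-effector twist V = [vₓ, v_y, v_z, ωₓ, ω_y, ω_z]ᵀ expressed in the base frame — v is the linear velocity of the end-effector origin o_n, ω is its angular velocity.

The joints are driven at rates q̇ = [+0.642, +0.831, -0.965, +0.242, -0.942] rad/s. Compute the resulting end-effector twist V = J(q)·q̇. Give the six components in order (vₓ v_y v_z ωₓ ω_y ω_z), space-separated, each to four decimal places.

o_n = [-1.0171, 0.9392, 0.4223]
J₁: ẑ×o_n = [-0.9392, -1.0171, 0.0000], ω = ẑ
J2: z=[0.6561, 0.7547, 0.0000] o=[-0.4528, 0.3936, 0.0000] → [0.3187, -0.2771, 0.7837, 0.6561, 0.7547, 0.0000]
J3: z=[0.4110, -0.3573, 0.8387] o=[-0.6744, 0.5862, 0.1906] → [-0.3788, -0.3827, 0.0226, 0.4110, -0.3573, 0.8387]
J4: z=[0.2972, 0.9222, 0.2473] o=[-0.6929, 0.4459, 0.7361] → [-0.4114, 0.0131, 0.4455, 0.2972, 0.9222, 0.2473]
J5: z=[-0.9417, 0.2404, 0.2353] o=[-0.6614, 0.3854, 0.9241] → [-0.2509, -0.5562, -0.4360, -0.9417, 0.2404, 0.2353]
V = J·q̇ = [0.1643, 0.0132, 1.1480, 1.1076, 0.9687, -0.3291]

0.1643 0.0132 1.1480 1.1076 0.9687 -0.3291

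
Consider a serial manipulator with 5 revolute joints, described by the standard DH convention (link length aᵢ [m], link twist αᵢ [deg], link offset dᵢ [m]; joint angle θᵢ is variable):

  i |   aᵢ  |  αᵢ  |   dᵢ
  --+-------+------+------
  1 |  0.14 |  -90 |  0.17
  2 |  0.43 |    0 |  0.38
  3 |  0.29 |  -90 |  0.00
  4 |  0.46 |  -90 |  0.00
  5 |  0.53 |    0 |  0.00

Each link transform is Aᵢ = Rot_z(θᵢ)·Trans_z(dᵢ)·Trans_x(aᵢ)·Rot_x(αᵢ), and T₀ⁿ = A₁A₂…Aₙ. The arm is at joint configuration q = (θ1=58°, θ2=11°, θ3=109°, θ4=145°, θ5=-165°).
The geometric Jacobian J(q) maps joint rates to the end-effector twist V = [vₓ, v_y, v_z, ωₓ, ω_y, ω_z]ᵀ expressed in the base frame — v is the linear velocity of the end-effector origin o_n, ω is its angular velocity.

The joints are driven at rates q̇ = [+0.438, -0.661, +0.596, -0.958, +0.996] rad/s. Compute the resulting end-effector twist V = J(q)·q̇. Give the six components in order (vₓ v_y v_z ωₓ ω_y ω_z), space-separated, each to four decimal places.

o_n = [-0.2007, 0.4521, -0.1315]
J₁: ẑ×o_n = [-0.4521, -0.2007, 0.0000], ω = ẑ
J2: z=[-0.8480, 0.5299, 0.0000] o=[0.0742, 0.1187, 0.1700] → [-0.1597, -0.2556, -0.1370, -0.8480, 0.5299, 0.0000]
J3: z=[-0.8480, 0.5299, 0.0000] o=[-0.0244, 0.6781, 0.0880] → [-0.1163, -0.1861, 0.2851, -0.8480, 0.5299, 0.0000]
J4: z=[-0.4589, -0.7344, 0.5000] o=[-0.1012, 0.5551, -0.1632] → [0.0282, -0.0352, -0.0258, -0.4589, -0.7344, 0.5000]
J5: z=[-0.5427, 0.6773, 0.4967] o=[0.2224, 0.5750, 0.1631] → [-0.1384, -0.3700, 0.3533, -0.5427, 0.6773, 0.4967]
V = J·q̇ = [-0.3266, -0.3647, 0.6371, -0.0458, 1.3437, 0.4537]

-0.3266 -0.3647 0.6371 -0.0458 1.3437 0.4537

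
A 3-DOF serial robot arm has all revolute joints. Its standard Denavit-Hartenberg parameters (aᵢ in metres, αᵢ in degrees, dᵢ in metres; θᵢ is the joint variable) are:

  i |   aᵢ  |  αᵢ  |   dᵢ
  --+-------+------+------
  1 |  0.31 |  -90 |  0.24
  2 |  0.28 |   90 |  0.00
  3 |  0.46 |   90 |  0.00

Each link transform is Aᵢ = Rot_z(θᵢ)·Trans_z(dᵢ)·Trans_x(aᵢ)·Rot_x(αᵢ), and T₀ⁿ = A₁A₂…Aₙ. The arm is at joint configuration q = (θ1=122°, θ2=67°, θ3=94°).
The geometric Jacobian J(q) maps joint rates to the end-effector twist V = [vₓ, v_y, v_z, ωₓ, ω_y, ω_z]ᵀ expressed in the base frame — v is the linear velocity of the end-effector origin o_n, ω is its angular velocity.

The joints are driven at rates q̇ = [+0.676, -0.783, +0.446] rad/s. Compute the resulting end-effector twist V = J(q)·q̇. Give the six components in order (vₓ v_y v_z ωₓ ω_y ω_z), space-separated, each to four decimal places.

o_n = [-0.6048, 0.1019, 0.0118]
J₁: ẑ×o_n = [-0.1019, -0.6048, 0.0000], ω = ẑ
J2: z=[-0.8480, -0.5299, 0.0000] o=[-0.1643, 0.2629, 0.2400] → [0.1209, -0.1935, -0.0969, -0.8480, -0.5299, 0.0000]
J3: z=[-0.4878, 0.7806, 0.3907] o=[-0.2223, 0.3557, -0.0177] → [0.1222, -0.1350, 0.4224, -0.4878, 0.7806, 0.3907]
V = J·q̇ = [-0.1090, -0.3175, 0.2642, 0.4465, 0.7631, 0.8503]

-0.1090 -0.3175 0.2642 0.4465 0.7631 0.8503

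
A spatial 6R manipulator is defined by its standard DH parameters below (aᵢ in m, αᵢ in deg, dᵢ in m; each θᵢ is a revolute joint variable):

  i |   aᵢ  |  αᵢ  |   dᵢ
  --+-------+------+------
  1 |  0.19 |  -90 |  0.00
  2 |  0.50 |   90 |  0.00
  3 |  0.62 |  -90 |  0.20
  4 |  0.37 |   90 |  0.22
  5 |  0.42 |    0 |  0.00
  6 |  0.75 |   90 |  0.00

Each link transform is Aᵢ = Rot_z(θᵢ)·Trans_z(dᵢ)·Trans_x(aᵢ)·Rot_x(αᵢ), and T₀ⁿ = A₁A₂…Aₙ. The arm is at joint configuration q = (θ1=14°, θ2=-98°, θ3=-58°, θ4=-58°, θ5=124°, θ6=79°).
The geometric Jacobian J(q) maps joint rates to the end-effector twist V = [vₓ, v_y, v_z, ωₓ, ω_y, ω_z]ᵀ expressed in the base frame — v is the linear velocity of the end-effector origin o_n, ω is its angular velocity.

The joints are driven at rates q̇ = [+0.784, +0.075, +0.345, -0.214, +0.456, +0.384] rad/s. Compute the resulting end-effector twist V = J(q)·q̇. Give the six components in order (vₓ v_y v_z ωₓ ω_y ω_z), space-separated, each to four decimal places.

o_n = [0.3538, -0.0462, 0.9348]
J₁: ẑ×o_n = [0.0462, 0.3538, -0.0000], ω = ẑ
J2: z=[-0.2419, 0.9703, 0.0000] o=[0.1844, 0.0460, 0.0000] → [0.9071, 0.2262, -0.1421, -0.2419, 0.9703, 0.0000]
J3: z=[-0.9609, -0.2396, -0.1392] o=[0.1168, 0.0291, 0.4951] → [-0.1158, 0.3895, 0.1292, -0.9609, -0.2396, -0.1392]
J4: z=[-0.2427, 0.4856, 0.8398] o=[0.0075, -0.5400, 0.7927] → [-0.3456, 0.3254, -0.2880, -0.2427, 0.4856, 0.8398]
J5: z=[-0.6225, 0.5860, -0.5188] o=[-0.3212, -0.6732, 1.0366] → [0.2656, -0.4135, -0.7858, -0.6225, 0.5860, -0.5188]
J6: z=[-0.6225, 0.5860, -0.5188] o=[-0.2310, -0.3517, 1.2914] → [-0.0505, -0.5254, -0.5329, -0.6225, 0.5860, -0.5188]
V = J·q̇ = [0.2400, -0.0312, -0.4674, -0.8206, 0.3784, 0.1205]

0.2400 -0.0312 -0.4674 -0.8206 0.3784 0.1205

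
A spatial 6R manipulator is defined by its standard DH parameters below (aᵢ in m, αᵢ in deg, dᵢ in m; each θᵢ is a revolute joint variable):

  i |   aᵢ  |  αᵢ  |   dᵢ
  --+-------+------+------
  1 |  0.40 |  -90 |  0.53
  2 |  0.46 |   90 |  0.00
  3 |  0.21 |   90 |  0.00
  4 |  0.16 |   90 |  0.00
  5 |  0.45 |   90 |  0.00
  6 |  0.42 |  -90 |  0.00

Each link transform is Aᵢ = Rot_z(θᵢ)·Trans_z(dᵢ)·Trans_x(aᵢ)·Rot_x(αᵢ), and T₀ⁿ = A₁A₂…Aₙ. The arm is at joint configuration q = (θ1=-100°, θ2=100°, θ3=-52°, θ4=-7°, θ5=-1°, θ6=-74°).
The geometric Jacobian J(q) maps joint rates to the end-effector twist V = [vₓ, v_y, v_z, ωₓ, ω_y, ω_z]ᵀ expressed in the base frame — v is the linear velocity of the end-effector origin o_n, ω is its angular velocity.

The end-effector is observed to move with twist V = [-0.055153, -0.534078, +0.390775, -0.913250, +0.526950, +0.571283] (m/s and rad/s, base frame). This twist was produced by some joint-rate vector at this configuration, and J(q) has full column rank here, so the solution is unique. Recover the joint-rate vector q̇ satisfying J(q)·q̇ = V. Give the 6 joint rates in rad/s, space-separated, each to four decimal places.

o_n = [-0.8447, -0.3807, -0.5788]
J₁: ẑ×o_n = [0.3807, -0.8447, 0.0000], ω = ẑ
J2: z=[0.9848, -0.1736, 0.0000] o=[-0.0695, -0.3939, 0.5300] → [0.1925, 1.0919, -0.1216, 0.9848, -0.1736, 0.0000]
J3: z=[-0.1710, -0.9698, -0.1736] o=[-0.0556, -0.3153, 0.0770] → [0.6246, 0.0249, -0.7541, -0.1710, -0.9698, -0.1736]
J4: z=[-0.6301, -0.0278, 0.7760] o=[-0.2147, -0.2644, -0.0503] → [0.1050, -0.8219, 0.0557, -0.6301, -0.0278, 0.7760]
J5: z=[0.2620, 0.9331, 0.2462] o=[-0.3316, -0.2071, -0.1432] → [-0.3636, -0.0122, 0.4333, 0.2620, 0.9331, 0.2462]
J6: z=[0.6427, 0.0216, -0.7658] o=[-0.6556, -0.0455, -0.4106] → [-0.2603, 0.2529, -0.2113, 0.6427, 0.0216, -0.7658]
q̇ = J⁺·V = [-0.2260, -0.5240, 0.2730, -0.1170, 0.7700, -0.9740]

-0.2260 -0.5240 0.2730 -0.1170 0.7700 -0.9740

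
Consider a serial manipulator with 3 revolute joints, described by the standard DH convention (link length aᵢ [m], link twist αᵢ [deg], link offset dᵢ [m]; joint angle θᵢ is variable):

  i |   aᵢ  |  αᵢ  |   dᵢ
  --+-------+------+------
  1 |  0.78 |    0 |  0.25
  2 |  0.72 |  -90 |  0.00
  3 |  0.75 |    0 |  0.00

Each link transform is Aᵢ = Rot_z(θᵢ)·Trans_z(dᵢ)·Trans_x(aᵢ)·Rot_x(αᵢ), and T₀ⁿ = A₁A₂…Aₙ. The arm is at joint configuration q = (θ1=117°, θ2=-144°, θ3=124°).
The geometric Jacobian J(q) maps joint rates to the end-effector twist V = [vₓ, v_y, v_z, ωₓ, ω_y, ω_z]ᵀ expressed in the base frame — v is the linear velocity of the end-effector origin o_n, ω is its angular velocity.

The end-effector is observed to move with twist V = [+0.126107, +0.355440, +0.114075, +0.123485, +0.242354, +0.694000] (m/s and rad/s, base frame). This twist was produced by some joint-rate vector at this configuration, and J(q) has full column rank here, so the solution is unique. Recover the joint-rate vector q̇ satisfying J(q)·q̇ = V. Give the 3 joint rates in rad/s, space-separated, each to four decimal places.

-0.2620 0.9560 0.2720

o_n = [-0.0863, 0.5585, -0.3718]
J₁: ẑ×o_n = [-0.5585, -0.0863, 0.0000], ω = ẑ
J2: z=[0.0000, 0.0000, 1.0000] o=[-0.3541, 0.6950, 0.2500] → [0.1365, 0.2678, -0.0000, 0.0000, 0.0000, 1.0000]
J3: z=[0.4540, 0.8910, 0.0000] o=[0.2874, 0.3681, 0.2500] → [-0.5540, 0.2823, 0.4194, 0.4540, 0.8910, 0.0000]
q̇ = J⁺·V = [-0.2620, 0.9560, 0.2720]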